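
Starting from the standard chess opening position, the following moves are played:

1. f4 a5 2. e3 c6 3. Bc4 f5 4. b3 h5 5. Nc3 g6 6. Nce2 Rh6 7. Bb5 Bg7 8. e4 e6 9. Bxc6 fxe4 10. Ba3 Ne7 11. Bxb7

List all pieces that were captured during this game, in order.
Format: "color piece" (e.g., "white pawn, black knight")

Tracking captures:
  Bxc6: captured black pawn
  fxe4: captured white pawn
  Bxb7: captured black pawn

black pawn, white pawn, black pawn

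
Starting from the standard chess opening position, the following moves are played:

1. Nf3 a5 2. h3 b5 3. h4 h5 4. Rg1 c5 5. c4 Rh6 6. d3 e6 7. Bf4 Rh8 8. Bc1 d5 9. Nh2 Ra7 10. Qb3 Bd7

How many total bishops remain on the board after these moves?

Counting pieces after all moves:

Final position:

  a b c d e f g h
  ─────────────────
8│· ♞ · ♛ ♚ ♝ ♞ ♜│8
7│♜ · · ♝ · ♟ ♟ ·│7
6│· · · · ♟ · · ·│6
5│♟ ♟ ♟ ♟ · · · ♟│5
4│· · ♙ · · · · ♙│4
3│· ♕ · ♙ · · · ·│3
2│♙ ♙ · · ♙ ♙ ♙ ♘│2
1│♖ ♘ ♗ · ♔ ♗ ♖ ·│1
  ─────────────────
  a b c d e f g h


4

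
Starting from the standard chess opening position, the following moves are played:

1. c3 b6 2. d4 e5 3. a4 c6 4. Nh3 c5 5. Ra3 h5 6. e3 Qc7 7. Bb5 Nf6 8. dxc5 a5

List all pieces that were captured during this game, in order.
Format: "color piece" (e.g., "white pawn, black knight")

Tracking captures:
  dxc5: captured black pawn

black pawn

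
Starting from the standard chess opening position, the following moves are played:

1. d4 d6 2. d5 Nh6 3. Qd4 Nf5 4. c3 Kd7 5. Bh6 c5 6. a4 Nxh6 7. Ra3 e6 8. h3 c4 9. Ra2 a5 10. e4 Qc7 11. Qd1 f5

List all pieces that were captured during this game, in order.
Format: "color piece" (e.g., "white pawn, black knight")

Tracking captures:
  Nxh6: captured white bishop

white bishop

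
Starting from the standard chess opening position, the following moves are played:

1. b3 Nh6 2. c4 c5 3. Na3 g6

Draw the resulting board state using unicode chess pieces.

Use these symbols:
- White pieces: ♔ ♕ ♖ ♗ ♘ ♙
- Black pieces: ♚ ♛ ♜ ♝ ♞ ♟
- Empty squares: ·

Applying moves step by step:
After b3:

♜ ♞ ♝ ♛ ♚ ♝ ♞ ♜
♟ ♟ ♟ ♟ ♟ ♟ ♟ ♟
· · · · · · · ·
· · · · · · · ·
· · · · · · · ·
· ♙ · · · · · ·
♙ · ♙ ♙ ♙ ♙ ♙ ♙
♖ ♘ ♗ ♕ ♔ ♗ ♘ ♖


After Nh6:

♜ ♞ ♝ ♛ ♚ ♝ · ♜
♟ ♟ ♟ ♟ ♟ ♟ ♟ ♟
· · · · · · · ♞
· · · · · · · ·
· · · · · · · ·
· ♙ · · · · · ·
♙ · ♙ ♙ ♙ ♙ ♙ ♙
♖ ♘ ♗ ♕ ♔ ♗ ♘ ♖


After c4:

♜ ♞ ♝ ♛ ♚ ♝ · ♜
♟ ♟ ♟ ♟ ♟ ♟ ♟ ♟
· · · · · · · ♞
· · · · · · · ·
· · ♙ · · · · ·
· ♙ · · · · · ·
♙ · · ♙ ♙ ♙ ♙ ♙
♖ ♘ ♗ ♕ ♔ ♗ ♘ ♖


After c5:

♜ ♞ ♝ ♛ ♚ ♝ · ♜
♟ ♟ · ♟ ♟ ♟ ♟ ♟
· · · · · · · ♞
· · ♟ · · · · ·
· · ♙ · · · · ·
· ♙ · · · · · ·
♙ · · ♙ ♙ ♙ ♙ ♙
♖ ♘ ♗ ♕ ♔ ♗ ♘ ♖


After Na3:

♜ ♞ ♝ ♛ ♚ ♝ · ♜
♟ ♟ · ♟ ♟ ♟ ♟ ♟
· · · · · · · ♞
· · ♟ · · · · ·
· · ♙ · · · · ·
♘ ♙ · · · · · ·
♙ · · ♙ ♙ ♙ ♙ ♙
♖ · ♗ ♕ ♔ ♗ ♘ ♖


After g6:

♜ ♞ ♝ ♛ ♚ ♝ · ♜
♟ ♟ · ♟ ♟ ♟ · ♟
· · · · · · ♟ ♞
· · ♟ · · · · ·
· · ♙ · · · · ·
♘ ♙ · · · · · ·
♙ · · ♙ ♙ ♙ ♙ ♙
♖ · ♗ ♕ ♔ ♗ ♘ ♖



  a b c d e f g h
  ─────────────────
8│♜ ♞ ♝ ♛ ♚ ♝ · ♜│8
7│♟ ♟ · ♟ ♟ ♟ · ♟│7
6│· · · · · · ♟ ♞│6
5│· · ♟ · · · · ·│5
4│· · ♙ · · · · ·│4
3│♘ ♙ · · · · · ·│3
2│♙ · · ♙ ♙ ♙ ♙ ♙│2
1│♖ · ♗ ♕ ♔ ♗ ♘ ♖│1
  ─────────────────
  a b c d e f g h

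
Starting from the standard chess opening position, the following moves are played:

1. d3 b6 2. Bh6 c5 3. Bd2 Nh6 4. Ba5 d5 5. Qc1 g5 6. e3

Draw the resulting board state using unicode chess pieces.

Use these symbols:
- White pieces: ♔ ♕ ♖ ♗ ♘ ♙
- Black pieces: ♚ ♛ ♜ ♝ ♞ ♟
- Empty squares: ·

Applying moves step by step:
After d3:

♜ ♞ ♝ ♛ ♚ ♝ ♞ ♜
♟ ♟ ♟ ♟ ♟ ♟ ♟ ♟
· · · · · · · ·
· · · · · · · ·
· · · · · · · ·
· · · ♙ · · · ·
♙ ♙ ♙ · ♙ ♙ ♙ ♙
♖ ♘ ♗ ♕ ♔ ♗ ♘ ♖


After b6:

♜ ♞ ♝ ♛ ♚ ♝ ♞ ♜
♟ · ♟ ♟ ♟ ♟ ♟ ♟
· ♟ · · · · · ·
· · · · · · · ·
· · · · · · · ·
· · · ♙ · · · ·
♙ ♙ ♙ · ♙ ♙ ♙ ♙
♖ ♘ ♗ ♕ ♔ ♗ ♘ ♖


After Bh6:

♜ ♞ ♝ ♛ ♚ ♝ ♞ ♜
♟ · ♟ ♟ ♟ ♟ ♟ ♟
· ♟ · · · · · ♗
· · · · · · · ·
· · · · · · · ·
· · · ♙ · · · ·
♙ ♙ ♙ · ♙ ♙ ♙ ♙
♖ ♘ · ♕ ♔ ♗ ♘ ♖


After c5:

♜ ♞ ♝ ♛ ♚ ♝ ♞ ♜
♟ · · ♟ ♟ ♟ ♟ ♟
· ♟ · · · · · ♗
· · ♟ · · · · ·
· · · · · · · ·
· · · ♙ · · · ·
♙ ♙ ♙ · ♙ ♙ ♙ ♙
♖ ♘ · ♕ ♔ ♗ ♘ ♖


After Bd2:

♜ ♞ ♝ ♛ ♚ ♝ ♞ ♜
♟ · · ♟ ♟ ♟ ♟ ♟
· ♟ · · · · · ·
· · ♟ · · · · ·
· · · · · · · ·
· · · ♙ · · · ·
♙ ♙ ♙ ♗ ♙ ♙ ♙ ♙
♖ ♘ · ♕ ♔ ♗ ♘ ♖


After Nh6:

♜ ♞ ♝ ♛ ♚ ♝ · ♜
♟ · · ♟ ♟ ♟ ♟ ♟
· ♟ · · · · · ♞
· · ♟ · · · · ·
· · · · · · · ·
· · · ♙ · · · ·
♙ ♙ ♙ ♗ ♙ ♙ ♙ ♙
♖ ♘ · ♕ ♔ ♗ ♘ ♖


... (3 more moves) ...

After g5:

♜ ♞ ♝ ♛ ♚ ♝ · ♜
♟ · · · ♟ ♟ · ♟
· ♟ · · · · · ♞
♗ · ♟ ♟ · · ♟ ·
· · · · · · · ·
· · · ♙ · · · ·
♙ ♙ ♙ · ♙ ♙ ♙ ♙
♖ ♘ ♕ · ♔ ♗ ♘ ♖


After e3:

♜ ♞ ♝ ♛ ♚ ♝ · ♜
♟ · · · ♟ ♟ · ♟
· ♟ · · · · · ♞
♗ · ♟ ♟ · · ♟ ·
· · · · · · · ·
· · · ♙ ♙ · · ·
♙ ♙ ♙ · · ♙ ♙ ♙
♖ ♘ ♕ · ♔ ♗ ♘ ♖



  a b c d e f g h
  ─────────────────
8│♜ ♞ ♝ ♛ ♚ ♝ · ♜│8
7│♟ · · · ♟ ♟ · ♟│7
6│· ♟ · · · · · ♞│6
5│♗ · ♟ ♟ · · ♟ ·│5
4│· · · · · · · ·│4
3│· · · ♙ ♙ · · ·│3
2│♙ ♙ ♙ · · ♙ ♙ ♙│2
1│♖ ♘ ♕ · ♔ ♗ ♘ ♖│1
  ─────────────────
  a b c d e f g h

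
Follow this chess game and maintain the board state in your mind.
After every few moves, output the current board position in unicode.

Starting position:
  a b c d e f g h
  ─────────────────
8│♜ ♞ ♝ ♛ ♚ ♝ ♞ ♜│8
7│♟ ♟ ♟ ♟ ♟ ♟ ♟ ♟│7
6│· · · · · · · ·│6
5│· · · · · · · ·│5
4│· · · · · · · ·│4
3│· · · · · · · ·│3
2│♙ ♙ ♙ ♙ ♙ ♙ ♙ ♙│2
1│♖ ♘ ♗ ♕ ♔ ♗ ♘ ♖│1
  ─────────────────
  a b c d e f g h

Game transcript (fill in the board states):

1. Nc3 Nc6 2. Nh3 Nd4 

  a b c d e f g h
  ─────────────────
8│♜ · ♝ ♛ ♚ ♝ ♞ ♜│8
7│♟ ♟ ♟ ♟ ♟ ♟ ♟ ♟│7
6│· · · · · · · ·│6
5│· · · · · · · ·│5
4│· · · ♞ · · · ·│4
3│· · ♘ · · · · ♘│3
2│♙ ♙ ♙ ♙ ♙ ♙ ♙ ♙│2
1│♖ · ♗ ♕ ♔ ♗ · ♖│1
  ─────────────────
  a b c d e f g h

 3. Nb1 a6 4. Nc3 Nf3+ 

  a b c d e f g h
  ─────────────────
8│♜ · ♝ ♛ ♚ ♝ ♞ ♜│8
7│· ♟ ♟ ♟ ♟ ♟ ♟ ♟│7
6│♟ · · · · · · ·│6
5│· · · · · · · ·│5
4│· · · · · · · ·│4
3│· · ♘ · · ♞ · ♘│3
2│♙ ♙ ♙ ♙ ♙ ♙ ♙ ♙│2
1│♖ · ♗ ♕ ♔ ♗ · ♖│1
  ─────────────────
  a b c d e f g h

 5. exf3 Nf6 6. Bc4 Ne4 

  a b c d e f g h
  ─────────────────
8│♜ · ♝ ♛ ♚ ♝ · ♜│8
7│· ♟ ♟ ♟ ♟ ♟ ♟ ♟│7
6│♟ · · · · · · ·│6
5│· · · · · · · ·│5
4│· · ♗ · ♞ · · ·│4
3│· · ♘ · · ♙ · ♘│3
2│♙ ♙ ♙ ♙ · ♙ ♙ ♙│2
1│♖ · ♗ ♕ ♔ · · ♖│1
  ─────────────────
  a b c d e f g h

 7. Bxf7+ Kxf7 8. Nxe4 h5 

  a b c d e f g h
  ─────────────────
8│♜ · ♝ ♛ · ♝ · ♜│8
7│· ♟ ♟ ♟ ♟ ♚ ♟ ·│7
6│♟ · · · · · · ·│6
5│· · · · · · · ♟│5
4│· · · · ♘ · · ·│4
3│· · · · · ♙ · ♘│3
2│♙ ♙ ♙ ♙ · ♙ ♙ ♙│2
1│♖ · ♗ ♕ ♔ · · ♖│1
  ─────────────────
  a b c d e f g h

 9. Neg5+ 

  a b c d e f g h
  ─────────────────
8│♜ · ♝ ♛ · ♝ · ♜│8
7│· ♟ ♟ ♟ ♟ ♚ ♟ ·│7
6│♟ · · · · · · ·│6
5│· · · · · · ♘ ♟│5
4│· · · · · · · ·│4
3│· · · · · ♙ · ♘│3
2│♙ ♙ ♙ ♙ · ♙ ♙ ♙│2
1│♖ · ♗ ♕ ♔ · · ♖│1
  ─────────────────
  a b c d e f g h


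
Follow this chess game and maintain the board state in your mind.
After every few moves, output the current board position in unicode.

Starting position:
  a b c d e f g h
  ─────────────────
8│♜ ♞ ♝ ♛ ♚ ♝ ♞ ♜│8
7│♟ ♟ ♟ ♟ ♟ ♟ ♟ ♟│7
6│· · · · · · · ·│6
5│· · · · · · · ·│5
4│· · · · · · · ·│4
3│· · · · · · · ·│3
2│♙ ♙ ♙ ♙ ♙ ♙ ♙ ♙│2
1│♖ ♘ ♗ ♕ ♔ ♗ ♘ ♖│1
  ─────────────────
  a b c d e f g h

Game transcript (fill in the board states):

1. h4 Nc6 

  a b c d e f g h
  ─────────────────
8│♜ · ♝ ♛ ♚ ♝ ♞ ♜│8
7│♟ ♟ ♟ ♟ ♟ ♟ ♟ ♟│7
6│· · ♞ · · · · ·│6
5│· · · · · · · ·│5
4│· · · · · · · ♙│4
3│· · · · · · · ·│3
2│♙ ♙ ♙ ♙ ♙ ♙ ♙ ·│2
1│♖ ♘ ♗ ♕ ♔ ♗ ♘ ♖│1
  ─────────────────
  a b c d e f g h

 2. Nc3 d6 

  a b c d e f g h
  ─────────────────
8│♜ · ♝ ♛ ♚ ♝ ♞ ♜│8
7│♟ ♟ ♟ · ♟ ♟ ♟ ♟│7
6│· · ♞ ♟ · · · ·│6
5│· · · · · · · ·│5
4│· · · · · · · ♙│4
3│· · ♘ · · · · ·│3
2│♙ ♙ ♙ ♙ ♙ ♙ ♙ ·│2
1│♖ · ♗ ♕ ♔ ♗ ♘ ♖│1
  ─────────────────
  a b c d e f g h

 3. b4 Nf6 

  a b c d e f g h
  ─────────────────
8│♜ · ♝ ♛ ♚ ♝ · ♜│8
7│♟ ♟ ♟ · ♟ ♟ ♟ ♟│7
6│· · ♞ ♟ · ♞ · ·│6
5│· · · · · · · ·│5
4│· ♙ · · · · · ♙│4
3│· · ♘ · · · · ·│3
2│♙ · ♙ ♙ ♙ ♙ ♙ ·│2
1│♖ · ♗ ♕ ♔ ♗ ♘ ♖│1
  ─────────────────
  a b c d e f g h



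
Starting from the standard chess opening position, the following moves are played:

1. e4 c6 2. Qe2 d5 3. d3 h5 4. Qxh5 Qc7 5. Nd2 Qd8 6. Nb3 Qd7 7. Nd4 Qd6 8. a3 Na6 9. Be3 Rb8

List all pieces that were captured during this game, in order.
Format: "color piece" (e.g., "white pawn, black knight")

Tracking captures:
  Qxh5: captured black pawn

black pawn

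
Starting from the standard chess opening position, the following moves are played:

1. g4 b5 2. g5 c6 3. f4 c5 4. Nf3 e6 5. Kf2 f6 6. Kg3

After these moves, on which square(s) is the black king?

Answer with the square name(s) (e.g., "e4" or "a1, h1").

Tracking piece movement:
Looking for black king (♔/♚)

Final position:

  a b c d e f g h
  ─────────────────
8│♜ ♞ ♝ ♛ ♚ ♝ ♞ ♜│8
7│♟ · · ♟ · · ♟ ♟│7
6│· · · · ♟ ♟ · ·│6
5│· ♟ ♟ · · · ♙ ·│5
4│· · · · · ♙ · ·│4
3│· · · · · ♘ ♔ ·│3
2│♙ ♙ ♙ ♙ ♙ · · ♙│2
1│♖ ♘ ♗ ♕ · ♗ · ♖│1
  ─────────────────
  a b c d e f g h


e8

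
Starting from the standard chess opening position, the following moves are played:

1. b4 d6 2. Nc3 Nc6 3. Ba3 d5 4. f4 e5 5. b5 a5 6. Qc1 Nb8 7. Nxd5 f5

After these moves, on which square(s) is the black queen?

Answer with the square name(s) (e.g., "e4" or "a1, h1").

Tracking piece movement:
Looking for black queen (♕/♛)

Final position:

  a b c d e f g h
  ─────────────────
8│♜ ♞ ♝ ♛ ♚ ♝ ♞ ♜│8
7│· ♟ ♟ · · · ♟ ♟│7
6│· · · · · · · ·│6
5│♟ ♙ · ♘ ♟ ♟ · ·│5
4│· · · · · ♙ · ·│4
3│♗ · · · · · · ·│3
2│♙ · ♙ ♙ ♙ · ♙ ♙│2
1│♖ · ♕ · ♔ ♗ ♘ ♖│1
  ─────────────────
  a b c d e f g h


d8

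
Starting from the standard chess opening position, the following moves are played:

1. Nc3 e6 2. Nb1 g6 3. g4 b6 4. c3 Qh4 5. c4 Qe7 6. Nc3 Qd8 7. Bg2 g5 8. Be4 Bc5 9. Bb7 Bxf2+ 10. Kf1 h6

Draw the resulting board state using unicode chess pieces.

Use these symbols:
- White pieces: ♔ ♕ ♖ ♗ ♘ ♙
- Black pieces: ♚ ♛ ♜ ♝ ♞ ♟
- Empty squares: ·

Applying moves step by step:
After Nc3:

♜ ♞ ♝ ♛ ♚ ♝ ♞ ♜
♟ ♟ ♟ ♟ ♟ ♟ ♟ ♟
· · · · · · · ·
· · · · · · · ·
· · · · · · · ·
· · ♘ · · · · ·
♙ ♙ ♙ ♙ ♙ ♙ ♙ ♙
♖ · ♗ ♕ ♔ ♗ ♘ ♖


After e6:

♜ ♞ ♝ ♛ ♚ ♝ ♞ ♜
♟ ♟ ♟ ♟ · ♟ ♟ ♟
· · · · ♟ · · ·
· · · · · · · ·
· · · · · · · ·
· · ♘ · · · · ·
♙ ♙ ♙ ♙ ♙ ♙ ♙ ♙
♖ · ♗ ♕ ♔ ♗ ♘ ♖


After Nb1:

♜ ♞ ♝ ♛ ♚ ♝ ♞ ♜
♟ ♟ ♟ ♟ · ♟ ♟ ♟
· · · · ♟ · · ·
· · · · · · · ·
· · · · · · · ·
· · · · · · · ·
♙ ♙ ♙ ♙ ♙ ♙ ♙ ♙
♖ ♘ ♗ ♕ ♔ ♗ ♘ ♖


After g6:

♜ ♞ ♝ ♛ ♚ ♝ ♞ ♜
♟ ♟ ♟ ♟ · ♟ · ♟
· · · · ♟ · ♟ ·
· · · · · · · ·
· · · · · · · ·
· · · · · · · ·
♙ ♙ ♙ ♙ ♙ ♙ ♙ ♙
♖ ♘ ♗ ♕ ♔ ♗ ♘ ♖


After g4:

♜ ♞ ♝ ♛ ♚ ♝ ♞ ♜
♟ ♟ ♟ ♟ · ♟ · ♟
· · · · ♟ · ♟ ·
· · · · · · · ·
· · · · · · ♙ ·
· · · · · · · ·
♙ ♙ ♙ ♙ ♙ ♙ · ♙
♖ ♘ ♗ ♕ ♔ ♗ ♘ ♖


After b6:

♜ ♞ ♝ ♛ ♚ ♝ ♞ ♜
♟ · ♟ ♟ · ♟ · ♟
· ♟ · · ♟ · ♟ ·
· · · · · · · ·
· · · · · · ♙ ·
· · · · · · · ·
♙ ♙ ♙ ♙ ♙ ♙ · ♙
♖ ♘ ♗ ♕ ♔ ♗ ♘ ♖


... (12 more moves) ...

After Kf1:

♜ ♞ ♝ ♛ ♚ · ♞ ♜
♟ ♗ ♟ ♟ · ♟ · ♟
· ♟ · · ♟ · · ·
· · · · · · ♟ ·
· · ♙ · · · ♙ ·
· · ♘ · · · · ·
♙ ♙ · ♙ ♙ ♝ · ♙
♖ · ♗ ♕ · ♔ ♘ ♖


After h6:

♜ ♞ ♝ ♛ ♚ · ♞ ♜
♟ ♗ ♟ ♟ · ♟ · ·
· ♟ · · ♟ · · ♟
· · · · · · ♟ ·
· · ♙ · · · ♙ ·
· · ♘ · · · · ·
♙ ♙ · ♙ ♙ ♝ · ♙
♖ · ♗ ♕ · ♔ ♘ ♖



  a b c d e f g h
  ─────────────────
8│♜ ♞ ♝ ♛ ♚ · ♞ ♜│8
7│♟ ♗ ♟ ♟ · ♟ · ·│7
6│· ♟ · · ♟ · · ♟│6
5│· · · · · · ♟ ·│5
4│· · ♙ · · · ♙ ·│4
3│· · ♘ · · · · ·│3
2│♙ ♙ · ♙ ♙ ♝ · ♙│2
1│♖ · ♗ ♕ · ♔ ♘ ♖│1
  ─────────────────
  a b c d e f g h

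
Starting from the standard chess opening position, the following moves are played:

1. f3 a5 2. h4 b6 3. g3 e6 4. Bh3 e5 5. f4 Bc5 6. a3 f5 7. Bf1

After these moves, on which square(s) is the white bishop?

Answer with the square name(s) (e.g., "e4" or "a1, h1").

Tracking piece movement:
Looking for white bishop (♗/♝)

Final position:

  a b c d e f g h
  ─────────────────
8│♜ ♞ ♝ ♛ ♚ · ♞ ♜│8
7│· · ♟ ♟ · · ♟ ♟│7
6│· ♟ · · · · · ·│6
5│♟ · ♝ · ♟ ♟ · ·│5
4│· · · · · ♙ · ♙│4
3│♙ · · · · · ♙ ·│3
2│· ♙ ♙ ♙ ♙ · · ·│2
1│♖ ♘ ♗ ♕ ♔ ♗ ♘ ♖│1
  ─────────────────
  a b c d e f g h


c1, f1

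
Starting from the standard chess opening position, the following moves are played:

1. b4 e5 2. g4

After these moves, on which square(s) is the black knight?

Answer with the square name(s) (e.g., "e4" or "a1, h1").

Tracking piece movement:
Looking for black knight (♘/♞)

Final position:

  a b c d e f g h
  ─────────────────
8│♜ ♞ ♝ ♛ ♚ ♝ ♞ ♜│8
7│♟ ♟ ♟ ♟ · ♟ ♟ ♟│7
6│· · · · · · · ·│6
5│· · · · ♟ · · ·│5
4│· ♙ · · · · ♙ ·│4
3│· · · · · · · ·│3
2│♙ · ♙ ♙ ♙ ♙ · ♙│2
1│♖ ♘ ♗ ♕ ♔ ♗ ♘ ♖│1
  ─────────────────
  a b c d e f g h


b8, g8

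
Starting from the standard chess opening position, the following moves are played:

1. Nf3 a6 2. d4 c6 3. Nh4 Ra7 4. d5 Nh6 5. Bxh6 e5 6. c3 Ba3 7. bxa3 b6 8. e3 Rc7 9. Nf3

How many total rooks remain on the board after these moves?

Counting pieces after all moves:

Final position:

  a b c d e f g h
  ─────────────────
8│· ♞ ♝ ♛ ♚ · · ♜│8
7│· · ♜ ♟ · ♟ ♟ ♟│7
6│♟ ♟ ♟ · · · · ♗│6
5│· · · ♙ ♟ · · ·│5
4│· · · · · · · ·│4
3│♙ · ♙ · ♙ ♘ · ·│3
2│♙ · · · · ♙ ♙ ♙│2
1│♖ ♘ · ♕ ♔ ♗ · ♖│1
  ─────────────────
  a b c d e f g h


4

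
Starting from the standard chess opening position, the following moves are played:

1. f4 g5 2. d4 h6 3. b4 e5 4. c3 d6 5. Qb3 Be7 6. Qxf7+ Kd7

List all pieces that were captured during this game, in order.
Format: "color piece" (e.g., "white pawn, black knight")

Tracking captures:
  Qxf7+: captured black pawn

black pawn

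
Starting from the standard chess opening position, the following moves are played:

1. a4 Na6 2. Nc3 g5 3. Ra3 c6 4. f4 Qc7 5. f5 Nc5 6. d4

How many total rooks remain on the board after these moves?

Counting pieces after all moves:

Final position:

  a b c d e f g h
  ─────────────────
8│♜ · ♝ · ♚ ♝ ♞ ♜│8
7│♟ ♟ ♛ ♟ ♟ ♟ · ♟│7
6│· · ♟ · · · · ·│6
5│· · ♞ · · ♙ ♟ ·│5
4│♙ · · ♙ · · · ·│4
3│♖ · ♘ · · · · ·│3
2│· ♙ ♙ · ♙ · ♙ ♙│2
1│· · ♗ ♕ ♔ ♗ ♘ ♖│1
  ─────────────────
  a b c d e f g h


4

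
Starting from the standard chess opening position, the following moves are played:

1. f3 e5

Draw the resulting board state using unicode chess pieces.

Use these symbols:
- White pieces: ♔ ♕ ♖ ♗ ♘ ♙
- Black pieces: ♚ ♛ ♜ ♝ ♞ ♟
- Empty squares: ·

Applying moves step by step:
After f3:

♜ ♞ ♝ ♛ ♚ ♝ ♞ ♜
♟ ♟ ♟ ♟ ♟ ♟ ♟ ♟
· · · · · · · ·
· · · · · · · ·
· · · · · · · ·
· · · · · ♙ · ·
♙ ♙ ♙ ♙ ♙ · ♙ ♙
♖ ♘ ♗ ♕ ♔ ♗ ♘ ♖


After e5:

♜ ♞ ♝ ♛ ♚ ♝ ♞ ♜
♟ ♟ ♟ ♟ · ♟ ♟ ♟
· · · · · · · ·
· · · · ♟ · · ·
· · · · · · · ·
· · · · · ♙ · ·
♙ ♙ ♙ ♙ ♙ · ♙ ♙
♖ ♘ ♗ ♕ ♔ ♗ ♘ ♖



  a b c d e f g h
  ─────────────────
8│♜ ♞ ♝ ♛ ♚ ♝ ♞ ♜│8
7│♟ ♟ ♟ ♟ · ♟ ♟ ♟│7
6│· · · · · · · ·│6
5│· · · · ♟ · · ·│5
4│· · · · · · · ·│4
3│· · · · · ♙ · ·│3
2│♙ ♙ ♙ ♙ ♙ · ♙ ♙│2
1│♖ ♘ ♗ ♕ ♔ ♗ ♘ ♖│1
  ─────────────────
  a b c d e f g h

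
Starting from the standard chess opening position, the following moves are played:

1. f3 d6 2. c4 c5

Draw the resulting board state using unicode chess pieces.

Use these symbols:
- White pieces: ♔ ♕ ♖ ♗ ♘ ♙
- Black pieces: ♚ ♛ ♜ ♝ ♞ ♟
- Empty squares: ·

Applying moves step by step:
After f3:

♜ ♞ ♝ ♛ ♚ ♝ ♞ ♜
♟ ♟ ♟ ♟ ♟ ♟ ♟ ♟
· · · · · · · ·
· · · · · · · ·
· · · · · · · ·
· · · · · ♙ · ·
♙ ♙ ♙ ♙ ♙ · ♙ ♙
♖ ♘ ♗ ♕ ♔ ♗ ♘ ♖


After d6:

♜ ♞ ♝ ♛ ♚ ♝ ♞ ♜
♟ ♟ ♟ · ♟ ♟ ♟ ♟
· · · ♟ · · · ·
· · · · · · · ·
· · · · · · · ·
· · · · · ♙ · ·
♙ ♙ ♙ ♙ ♙ · ♙ ♙
♖ ♘ ♗ ♕ ♔ ♗ ♘ ♖


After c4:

♜ ♞ ♝ ♛ ♚ ♝ ♞ ♜
♟ ♟ ♟ · ♟ ♟ ♟ ♟
· · · ♟ · · · ·
· · · · · · · ·
· · ♙ · · · · ·
· · · · · ♙ · ·
♙ ♙ · ♙ ♙ · ♙ ♙
♖ ♘ ♗ ♕ ♔ ♗ ♘ ♖


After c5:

♜ ♞ ♝ ♛ ♚ ♝ ♞ ♜
♟ ♟ · · ♟ ♟ ♟ ♟
· · · ♟ · · · ·
· · ♟ · · · · ·
· · ♙ · · · · ·
· · · · · ♙ · ·
♙ ♙ · ♙ ♙ · ♙ ♙
♖ ♘ ♗ ♕ ♔ ♗ ♘ ♖



  a b c d e f g h
  ─────────────────
8│♜ ♞ ♝ ♛ ♚ ♝ ♞ ♜│8
7│♟ ♟ · · ♟ ♟ ♟ ♟│7
6│· · · ♟ · · · ·│6
5│· · ♟ · · · · ·│5
4│· · ♙ · · · · ·│4
3│· · · · · ♙ · ·│3
2│♙ ♙ · ♙ ♙ · ♙ ♙│2
1│♖ ♘ ♗ ♕ ♔ ♗ ♘ ♖│1
  ─────────────────
  a b c d e f g h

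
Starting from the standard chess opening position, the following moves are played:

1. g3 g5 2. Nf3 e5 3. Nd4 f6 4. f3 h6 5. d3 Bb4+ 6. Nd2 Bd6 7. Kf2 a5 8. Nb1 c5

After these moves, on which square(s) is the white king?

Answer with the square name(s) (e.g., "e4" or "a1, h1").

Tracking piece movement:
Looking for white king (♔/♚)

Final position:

  a b c d e f g h
  ─────────────────
8│♜ ♞ ♝ ♛ ♚ · ♞ ♜│8
7│· ♟ · ♟ · · · ·│7
6│· · · ♝ · ♟ · ♟│6
5│♟ · ♟ · ♟ · ♟ ·│5
4│· · · ♘ · · · ·│4
3│· · · ♙ · ♙ ♙ ·│3
2│♙ ♙ ♙ · ♙ ♔ · ♙│2
1│♖ ♘ ♗ ♕ · ♗ · ♖│1
  ─────────────────
  a b c d e f g h


f2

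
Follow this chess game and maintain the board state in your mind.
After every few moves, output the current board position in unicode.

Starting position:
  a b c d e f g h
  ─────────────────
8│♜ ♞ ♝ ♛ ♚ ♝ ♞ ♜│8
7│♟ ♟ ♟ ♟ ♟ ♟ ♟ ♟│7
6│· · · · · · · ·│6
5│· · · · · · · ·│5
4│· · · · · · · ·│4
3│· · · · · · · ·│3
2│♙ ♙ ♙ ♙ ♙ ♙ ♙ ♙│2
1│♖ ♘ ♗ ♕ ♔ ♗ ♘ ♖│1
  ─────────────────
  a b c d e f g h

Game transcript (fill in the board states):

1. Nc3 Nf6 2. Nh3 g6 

  a b c d e f g h
  ─────────────────
8│♜ ♞ ♝ ♛ ♚ ♝ · ♜│8
7│♟ ♟ ♟ ♟ ♟ ♟ · ♟│7
6│· · · · · ♞ ♟ ·│6
5│· · · · · · · ·│5
4│· · · · · · · ·│4
3│· · ♘ · · · · ♘│3
2│♙ ♙ ♙ ♙ ♙ ♙ ♙ ♙│2
1│♖ · ♗ ♕ ♔ ♗ · ♖│1
  ─────────────────
  a b c d e f g h

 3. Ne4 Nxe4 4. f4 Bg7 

  a b c d e f g h
  ─────────────────
8│♜ ♞ ♝ ♛ ♚ · · ♜│8
7│♟ ♟ ♟ ♟ ♟ ♟ ♝ ♟│7
6│· · · · · · ♟ ·│6
5│· · · · · · · ·│5
4│· · · · ♞ ♙ · ·│4
3│· · · · · · · ♘│3
2│♙ ♙ ♙ ♙ ♙ · ♙ ♙│2
1│♖ · ♗ ♕ ♔ ♗ · ♖│1
  ─────────────────
  a b c d e f g h

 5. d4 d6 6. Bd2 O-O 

  a b c d e f g h
  ─────────────────
8│♜ ♞ ♝ ♛ · ♜ ♚ ·│8
7│♟ ♟ ♟ · ♟ ♟ ♝ ♟│7
6│· · · ♟ · · ♟ ·│6
5│· · · · · · · ·│5
4│· · · ♙ ♞ ♙ · ·│4
3│· · · · · · · ♘│3
2│♙ ♙ ♙ ♗ ♙ · ♙ ♙│2
1│♖ · · ♕ ♔ ♗ · ♖│1
  ─────────────────
  a b c d e f g h

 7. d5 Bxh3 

  a b c d e f g h
  ─────────────────
8│♜ ♞ · ♛ · ♜ ♚ ·│8
7│♟ ♟ ♟ · ♟ ♟ ♝ ♟│7
6│· · · ♟ · · ♟ ·│6
5│· · · ♙ · · · ·│5
4│· · · · ♞ ♙ · ·│4
3│· · · · · · · ♝│3
2│♙ ♙ ♙ ♗ ♙ · ♙ ♙│2
1│♖ · · ♕ ♔ ♗ · ♖│1
  ─────────────────
  a b c d e f g h


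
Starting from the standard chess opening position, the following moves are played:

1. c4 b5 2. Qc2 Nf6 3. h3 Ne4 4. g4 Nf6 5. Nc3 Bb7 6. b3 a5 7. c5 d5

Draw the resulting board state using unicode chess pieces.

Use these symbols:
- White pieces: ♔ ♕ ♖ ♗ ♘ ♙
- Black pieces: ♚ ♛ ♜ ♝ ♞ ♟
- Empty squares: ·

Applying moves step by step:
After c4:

♜ ♞ ♝ ♛ ♚ ♝ ♞ ♜
♟ ♟ ♟ ♟ ♟ ♟ ♟ ♟
· · · · · · · ·
· · · · · · · ·
· · ♙ · · · · ·
· · · · · · · ·
♙ ♙ · ♙ ♙ ♙ ♙ ♙
♖ ♘ ♗ ♕ ♔ ♗ ♘ ♖


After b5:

♜ ♞ ♝ ♛ ♚ ♝ ♞ ♜
♟ · ♟ ♟ ♟ ♟ ♟ ♟
· · · · · · · ·
· ♟ · · · · · ·
· · ♙ · · · · ·
· · · · · · · ·
♙ ♙ · ♙ ♙ ♙ ♙ ♙
♖ ♘ ♗ ♕ ♔ ♗ ♘ ♖


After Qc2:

♜ ♞ ♝ ♛ ♚ ♝ ♞ ♜
♟ · ♟ ♟ ♟ ♟ ♟ ♟
· · · · · · · ·
· ♟ · · · · · ·
· · ♙ · · · · ·
· · · · · · · ·
♙ ♙ ♕ ♙ ♙ ♙ ♙ ♙
♖ ♘ ♗ · ♔ ♗ ♘ ♖


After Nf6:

♜ ♞ ♝ ♛ ♚ ♝ · ♜
♟ · ♟ ♟ ♟ ♟ ♟ ♟
· · · · · ♞ · ·
· ♟ · · · · · ·
· · ♙ · · · · ·
· · · · · · · ·
♙ ♙ ♕ ♙ ♙ ♙ ♙ ♙
♖ ♘ ♗ · ♔ ♗ ♘ ♖


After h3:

♜ ♞ ♝ ♛ ♚ ♝ · ♜
♟ · ♟ ♟ ♟ ♟ ♟ ♟
· · · · · ♞ · ·
· ♟ · · · · · ·
· · ♙ · · · · ·
· · · · · · · ♙
♙ ♙ ♕ ♙ ♙ ♙ ♙ ·
♖ ♘ ♗ · ♔ ♗ ♘ ♖


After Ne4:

♜ ♞ ♝ ♛ ♚ ♝ · ♜
♟ · ♟ ♟ ♟ ♟ ♟ ♟
· · · · · · · ·
· ♟ · · · · · ·
· · ♙ · ♞ · · ·
· · · · · · · ♙
♙ ♙ ♕ ♙ ♙ ♙ ♙ ·
♖ ♘ ♗ · ♔ ♗ ♘ ♖


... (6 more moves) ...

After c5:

♜ ♞ · ♛ ♚ ♝ · ♜
· ♝ ♟ ♟ ♟ ♟ ♟ ♟
· · · · · ♞ · ·
♟ ♟ ♙ · · · · ·
· · · · · · ♙ ·
· ♙ ♘ · · · · ♙
♙ · ♕ ♙ ♙ ♙ · ·
♖ · ♗ · ♔ ♗ ♘ ♖


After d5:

♜ ♞ · ♛ ♚ ♝ · ♜
· ♝ ♟ · ♟ ♟ ♟ ♟
· · · · · ♞ · ·
♟ ♟ ♙ ♟ · · · ·
· · · · · · ♙ ·
· ♙ ♘ · · · · ♙
♙ · ♕ ♙ ♙ ♙ · ·
♖ · ♗ · ♔ ♗ ♘ ♖



  a b c d e f g h
  ─────────────────
8│♜ ♞ · ♛ ♚ ♝ · ♜│8
7│· ♝ ♟ · ♟ ♟ ♟ ♟│7
6│· · · · · ♞ · ·│6
5│♟ ♟ ♙ ♟ · · · ·│5
4│· · · · · · ♙ ·│4
3│· ♙ ♘ · · · · ♙│3
2│♙ · ♕ ♙ ♙ ♙ · ·│2
1│♖ · ♗ · ♔ ♗ ♘ ♖│1
  ─────────────────
  a b c d e f g h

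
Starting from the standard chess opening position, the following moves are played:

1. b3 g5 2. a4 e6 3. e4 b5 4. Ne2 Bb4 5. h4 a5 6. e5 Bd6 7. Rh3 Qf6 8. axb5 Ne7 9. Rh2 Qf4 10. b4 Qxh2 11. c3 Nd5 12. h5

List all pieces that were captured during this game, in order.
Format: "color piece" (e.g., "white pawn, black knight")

Tracking captures:
  axb5: captured black pawn
  Qxh2: captured white rook

black pawn, white rook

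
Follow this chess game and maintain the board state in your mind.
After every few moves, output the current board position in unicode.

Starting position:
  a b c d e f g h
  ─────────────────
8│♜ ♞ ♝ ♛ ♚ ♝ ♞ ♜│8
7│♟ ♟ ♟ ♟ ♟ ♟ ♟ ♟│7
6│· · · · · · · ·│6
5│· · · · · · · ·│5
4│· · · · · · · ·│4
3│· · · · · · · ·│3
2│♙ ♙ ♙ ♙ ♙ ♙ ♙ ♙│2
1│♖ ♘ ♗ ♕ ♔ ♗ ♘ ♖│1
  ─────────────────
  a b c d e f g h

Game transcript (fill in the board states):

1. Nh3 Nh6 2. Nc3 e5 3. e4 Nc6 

  a b c d e f g h
  ─────────────────
8│♜ · ♝ ♛ ♚ ♝ · ♜│8
7│♟ ♟ ♟ ♟ · ♟ ♟ ♟│7
6│· · ♞ · · · · ♞│6
5│· · · · ♟ · · ·│5
4│· · · · ♙ · · ·│4
3│· · ♘ · · · · ♘│3
2│♙ ♙ ♙ ♙ · ♙ ♙ ♙│2
1│♖ · ♗ ♕ ♔ ♗ · ♖│1
  ─────────────────
  a b c d e f g h

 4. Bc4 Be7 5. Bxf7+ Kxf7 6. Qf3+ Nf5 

  a b c d e f g h
  ─────────────────
8│♜ · ♝ ♛ · · · ♜│8
7│♟ ♟ ♟ ♟ ♝ ♚ ♟ ♟│7
6│· · ♞ · · · · ·│6
5│· · · · ♟ ♞ · ·│5
4│· · · · ♙ · · ·│4
3│· · ♘ · · ♕ · ♘│3
2│♙ ♙ ♙ ♙ · ♙ ♙ ♙│2
1│♖ · ♗ · ♔ · · ♖│1
  ─────────────────
  a b c d e f g h

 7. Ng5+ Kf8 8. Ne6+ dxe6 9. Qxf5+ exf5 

  a b c d e f g h
  ─────────────────
8│♜ · ♝ ♛ · ♚ · ♜│8
7│♟ ♟ ♟ · ♝ · ♟ ♟│7
6│· · ♞ · · · · ·│6
5│· · · · ♟ ♟ · ·│5
4│· · · · ♙ · · ·│4
3│· · ♘ · · · · ·│3
2│♙ ♙ ♙ ♙ · ♙ ♙ ♙│2
1│♖ · ♗ · ♔ · · ♖│1
  ─────────────────
  a b c d e f g h

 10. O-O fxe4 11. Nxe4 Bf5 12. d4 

  a b c d e f g h
  ─────────────────
8│♜ · · ♛ · ♚ · ♜│8
7│♟ ♟ ♟ · ♝ · ♟ ♟│7
6│· · ♞ · · · · ·│6
5│· · · · ♟ ♝ · ·│5
4│· · · ♙ ♘ · · ·│4
3│· · · · · · · ·│3
2│♙ ♙ ♙ · · ♙ ♙ ♙│2
1│♖ · ♗ · · ♖ ♔ ·│1
  ─────────────────
  a b c d e f g h


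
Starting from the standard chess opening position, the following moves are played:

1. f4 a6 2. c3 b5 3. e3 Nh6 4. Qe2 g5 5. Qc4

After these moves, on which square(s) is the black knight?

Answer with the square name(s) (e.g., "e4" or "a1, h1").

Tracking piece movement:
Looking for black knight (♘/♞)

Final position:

  a b c d e f g h
  ─────────────────
8│♜ ♞ ♝ ♛ ♚ ♝ · ♜│8
7│· · ♟ ♟ ♟ ♟ · ♟│7
6│♟ · · · · · · ♞│6
5│· ♟ · · · · ♟ ·│5
4│· · ♕ · · ♙ · ·│4
3│· · ♙ · ♙ · · ·│3
2│♙ ♙ · ♙ · · ♙ ♙│2
1│♖ ♘ ♗ · ♔ ♗ ♘ ♖│1
  ─────────────────
  a b c d e f g h


b8, h6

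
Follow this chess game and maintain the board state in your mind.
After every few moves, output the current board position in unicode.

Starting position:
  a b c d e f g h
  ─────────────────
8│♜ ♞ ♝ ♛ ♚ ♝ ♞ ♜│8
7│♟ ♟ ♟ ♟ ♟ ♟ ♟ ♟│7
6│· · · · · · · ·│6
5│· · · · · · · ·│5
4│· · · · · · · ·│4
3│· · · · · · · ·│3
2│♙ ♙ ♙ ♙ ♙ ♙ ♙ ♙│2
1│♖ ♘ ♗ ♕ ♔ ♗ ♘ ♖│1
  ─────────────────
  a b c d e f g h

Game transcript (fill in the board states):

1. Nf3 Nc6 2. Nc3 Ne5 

  a b c d e f g h
  ─────────────────
8│♜ · ♝ ♛ ♚ ♝ ♞ ♜│8
7│♟ ♟ ♟ ♟ ♟ ♟ ♟ ♟│7
6│· · · · · · · ·│6
5│· · · · ♞ · · ·│5
4│· · · · · · · ·│4
3│· · ♘ · · ♘ · ·│3
2│♙ ♙ ♙ ♙ ♙ ♙ ♙ ♙│2
1│♖ · ♗ ♕ ♔ ♗ · ♖│1
  ─────────────────
  a b c d e f g h

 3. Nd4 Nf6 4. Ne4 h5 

  a b c d e f g h
  ─────────────────
8│♜ · ♝ ♛ ♚ ♝ · ♜│8
7│♟ ♟ ♟ ♟ ♟ ♟ ♟ ·│7
6│· · · · · ♞ · ·│6
5│· · · · ♞ · · ♟│5
4│· · · ♘ ♘ · · ·│4
3│· · · · · · · ·│3
2│♙ ♙ ♙ ♙ ♙ ♙ ♙ ♙│2
1│♖ · ♗ ♕ ♔ ♗ · ♖│1
  ─────────────────
  a b c d e f g h

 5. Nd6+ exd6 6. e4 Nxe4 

  a b c d e f g h
  ─────────────────
8│♜ · ♝ ♛ ♚ ♝ · ♜│8
7│♟ ♟ ♟ ♟ · ♟ ♟ ·│7
6│· · · ♟ · · · ·│6
5│· · · · ♞ · · ♟│5
4│· · · ♘ ♞ · · ·│4
3│· · · · · · · ·│3
2│♙ ♙ ♙ ♙ · ♙ ♙ ♙│2
1│♖ · ♗ ♕ ♔ ♗ · ♖│1
  ─────────────────
  a b c d e f g h

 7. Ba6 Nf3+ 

  a b c d e f g h
  ─────────────────
8│♜ · ♝ ♛ ♚ ♝ · ♜│8
7│♟ ♟ ♟ ♟ · ♟ ♟ ·│7
6│♗ · · ♟ · · · ·│6
5│· · · · · · · ♟│5
4│· · · ♘ ♞ · · ·│4
3│· · · · · ♞ · ·│3
2│♙ ♙ ♙ ♙ · ♙ ♙ ♙│2
1│♖ · ♗ ♕ ♔ · · ♖│1
  ─────────────────
  a b c d e f g h


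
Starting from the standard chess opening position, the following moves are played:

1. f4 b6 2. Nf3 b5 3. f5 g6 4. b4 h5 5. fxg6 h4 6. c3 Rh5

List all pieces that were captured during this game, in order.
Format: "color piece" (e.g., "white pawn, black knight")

Tracking captures:
  fxg6: captured black pawn

black pawn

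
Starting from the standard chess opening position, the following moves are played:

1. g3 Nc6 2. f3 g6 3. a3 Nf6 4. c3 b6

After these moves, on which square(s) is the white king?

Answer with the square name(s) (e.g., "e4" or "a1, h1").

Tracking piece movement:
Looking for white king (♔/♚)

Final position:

  a b c d e f g h
  ─────────────────
8│♜ · ♝ ♛ ♚ ♝ · ♜│8
7│♟ · ♟ ♟ ♟ ♟ · ♟│7
6│· ♟ ♞ · · ♞ ♟ ·│6
5│· · · · · · · ·│5
4│· · · · · · · ·│4
3│♙ · ♙ · · ♙ ♙ ·│3
2│· ♙ · ♙ ♙ · · ♙│2
1│♖ ♘ ♗ ♕ ♔ ♗ ♘ ♖│1
  ─────────────────
  a b c d e f g h


e1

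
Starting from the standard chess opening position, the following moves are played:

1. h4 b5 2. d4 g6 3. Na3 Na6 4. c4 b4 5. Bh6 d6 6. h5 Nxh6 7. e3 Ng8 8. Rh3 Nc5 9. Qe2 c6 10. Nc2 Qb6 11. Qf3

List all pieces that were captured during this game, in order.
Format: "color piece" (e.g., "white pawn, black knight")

Tracking captures:
  Nxh6: captured white bishop

white bishop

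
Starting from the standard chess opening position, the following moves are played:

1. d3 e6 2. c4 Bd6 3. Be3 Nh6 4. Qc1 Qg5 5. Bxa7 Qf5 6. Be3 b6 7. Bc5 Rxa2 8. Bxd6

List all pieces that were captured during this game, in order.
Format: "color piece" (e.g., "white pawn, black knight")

Tracking captures:
  Bxa7: captured black pawn
  Rxa2: captured white pawn
  Bxd6: captured black bishop

black pawn, white pawn, black bishop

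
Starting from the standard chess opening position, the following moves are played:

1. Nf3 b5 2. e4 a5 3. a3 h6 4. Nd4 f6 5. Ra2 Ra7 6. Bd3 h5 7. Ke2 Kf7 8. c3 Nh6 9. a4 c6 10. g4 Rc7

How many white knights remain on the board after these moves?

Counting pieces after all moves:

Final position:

  a b c d e f g h
  ─────────────────
8│· ♞ ♝ ♛ · ♝ · ♜│8
7│· · ♜ ♟ ♟ ♚ ♟ ·│7
6│· · ♟ · · ♟ · ♞│6
5│♟ ♟ · · · · · ♟│5
4│♙ · · ♘ ♙ · ♙ ·│4
3│· · ♙ ♗ · · · ·│3
2│♖ ♙ · ♙ ♔ ♙ · ♙│2
1│· ♘ ♗ ♕ · · · ♖│1
  ─────────────────
  a b c d e f g h


2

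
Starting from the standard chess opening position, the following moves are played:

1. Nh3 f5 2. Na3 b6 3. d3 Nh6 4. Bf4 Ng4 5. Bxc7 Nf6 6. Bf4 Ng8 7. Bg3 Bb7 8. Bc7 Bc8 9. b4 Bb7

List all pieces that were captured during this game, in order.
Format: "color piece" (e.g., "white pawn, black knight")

Tracking captures:
  Bxc7: captured black pawn

black pawn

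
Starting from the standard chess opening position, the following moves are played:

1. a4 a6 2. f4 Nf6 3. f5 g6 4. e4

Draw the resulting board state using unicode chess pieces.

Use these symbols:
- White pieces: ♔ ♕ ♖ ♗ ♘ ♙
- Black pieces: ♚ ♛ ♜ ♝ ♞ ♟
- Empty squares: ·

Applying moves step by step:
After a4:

♜ ♞ ♝ ♛ ♚ ♝ ♞ ♜
♟ ♟ ♟ ♟ ♟ ♟ ♟ ♟
· · · · · · · ·
· · · · · · · ·
♙ · · · · · · ·
· · · · · · · ·
· ♙ ♙ ♙ ♙ ♙ ♙ ♙
♖ ♘ ♗ ♕ ♔ ♗ ♘ ♖


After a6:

♜ ♞ ♝ ♛ ♚ ♝ ♞ ♜
· ♟ ♟ ♟ ♟ ♟ ♟ ♟
♟ · · · · · · ·
· · · · · · · ·
♙ · · · · · · ·
· · · · · · · ·
· ♙ ♙ ♙ ♙ ♙ ♙ ♙
♖ ♘ ♗ ♕ ♔ ♗ ♘ ♖


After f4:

♜ ♞ ♝ ♛ ♚ ♝ ♞ ♜
· ♟ ♟ ♟ ♟ ♟ ♟ ♟
♟ · · · · · · ·
· · · · · · · ·
♙ · · · · ♙ · ·
· · · · · · · ·
· ♙ ♙ ♙ ♙ · ♙ ♙
♖ ♘ ♗ ♕ ♔ ♗ ♘ ♖


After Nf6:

♜ ♞ ♝ ♛ ♚ ♝ · ♜
· ♟ ♟ ♟ ♟ ♟ ♟ ♟
♟ · · · · ♞ · ·
· · · · · · · ·
♙ · · · · ♙ · ·
· · · · · · · ·
· ♙ ♙ ♙ ♙ · ♙ ♙
♖ ♘ ♗ ♕ ♔ ♗ ♘ ♖


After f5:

♜ ♞ ♝ ♛ ♚ ♝ · ♜
· ♟ ♟ ♟ ♟ ♟ ♟ ♟
♟ · · · · ♞ · ·
· · · · · ♙ · ·
♙ · · · · · · ·
· · · · · · · ·
· ♙ ♙ ♙ ♙ · ♙ ♙
♖ ♘ ♗ ♕ ♔ ♗ ♘ ♖


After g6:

♜ ♞ ♝ ♛ ♚ ♝ · ♜
· ♟ ♟ ♟ ♟ ♟ · ♟
♟ · · · · ♞ ♟ ·
· · · · · ♙ · ·
♙ · · · · · · ·
· · · · · · · ·
· ♙ ♙ ♙ ♙ · ♙ ♙
♖ ♘ ♗ ♕ ♔ ♗ ♘ ♖


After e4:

♜ ♞ ♝ ♛ ♚ ♝ · ♜
· ♟ ♟ ♟ ♟ ♟ · ♟
♟ · · · · ♞ ♟ ·
· · · · · ♙ · ·
♙ · · · ♙ · · ·
· · · · · · · ·
· ♙ ♙ ♙ · · ♙ ♙
♖ ♘ ♗ ♕ ♔ ♗ ♘ ♖



  a b c d e f g h
  ─────────────────
8│♜ ♞ ♝ ♛ ♚ ♝ · ♜│8
7│· ♟ ♟ ♟ ♟ ♟ · ♟│7
6│♟ · · · · ♞ ♟ ·│6
5│· · · · · ♙ · ·│5
4│♙ · · · ♙ · · ·│4
3│· · · · · · · ·│3
2│· ♙ ♙ ♙ · · ♙ ♙│2
1│♖ ♘ ♗ ♕ ♔ ♗ ♘ ♖│1
  ─────────────────
  a b c d e f g h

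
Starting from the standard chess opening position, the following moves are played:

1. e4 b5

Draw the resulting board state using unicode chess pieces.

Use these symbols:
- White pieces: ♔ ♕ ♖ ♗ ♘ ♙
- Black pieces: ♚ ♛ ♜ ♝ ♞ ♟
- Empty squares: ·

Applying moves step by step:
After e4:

♜ ♞ ♝ ♛ ♚ ♝ ♞ ♜
♟ ♟ ♟ ♟ ♟ ♟ ♟ ♟
· · · · · · · ·
· · · · · · · ·
· · · · ♙ · · ·
· · · · · · · ·
♙ ♙ ♙ ♙ · ♙ ♙ ♙
♖ ♘ ♗ ♕ ♔ ♗ ♘ ♖


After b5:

♜ ♞ ♝ ♛ ♚ ♝ ♞ ♜
♟ · ♟ ♟ ♟ ♟ ♟ ♟
· · · · · · · ·
· ♟ · · · · · ·
· · · · ♙ · · ·
· · · · · · · ·
♙ ♙ ♙ ♙ · ♙ ♙ ♙
♖ ♘ ♗ ♕ ♔ ♗ ♘ ♖



  a b c d e f g h
  ─────────────────
8│♜ ♞ ♝ ♛ ♚ ♝ ♞ ♜│8
7│♟ · ♟ ♟ ♟ ♟ ♟ ♟│7
6│· · · · · · · ·│6
5│· ♟ · · · · · ·│5
4│· · · · ♙ · · ·│4
3│· · · · · · · ·│3
2│♙ ♙ ♙ ♙ · ♙ ♙ ♙│2
1│♖ ♘ ♗ ♕ ♔ ♗ ♘ ♖│1
  ─────────────────
  a b c d e f g h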